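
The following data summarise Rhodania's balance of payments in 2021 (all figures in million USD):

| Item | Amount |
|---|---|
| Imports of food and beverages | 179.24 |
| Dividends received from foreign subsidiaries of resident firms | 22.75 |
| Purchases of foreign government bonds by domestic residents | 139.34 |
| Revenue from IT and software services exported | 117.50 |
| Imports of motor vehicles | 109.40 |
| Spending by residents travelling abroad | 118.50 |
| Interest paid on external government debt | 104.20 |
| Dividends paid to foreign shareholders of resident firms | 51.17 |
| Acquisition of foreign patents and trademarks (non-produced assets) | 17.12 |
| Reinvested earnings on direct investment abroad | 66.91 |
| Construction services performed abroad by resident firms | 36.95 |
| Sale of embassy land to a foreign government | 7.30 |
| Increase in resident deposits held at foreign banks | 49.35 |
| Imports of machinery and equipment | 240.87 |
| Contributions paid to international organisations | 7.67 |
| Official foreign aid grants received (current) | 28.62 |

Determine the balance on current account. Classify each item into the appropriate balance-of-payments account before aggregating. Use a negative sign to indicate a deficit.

-538.32

Goods: -109.40 - 179.24 - 240.87 = -529.51
Services: 117.50 + 36.95 - 118.50 = 35.95
Primary income: -51.17 - 104.20 + 22.75 + 66.91 = -65.71
Secondary income: 28.62 - 7.67 = 20.95
Current account = (-529.51) + 35.95 + (-65.71) + 20.95 = -538.32
(Excluded from the current account — financial account: purchases of foreign government bonds by domestic residents 139.34, increase in resident deposits held at foreign banks 49.35; capital account: acquisition of foreign patents and trademarks (non-produced assets) 17.12, sale of embassy land to a foreign government 7.30.)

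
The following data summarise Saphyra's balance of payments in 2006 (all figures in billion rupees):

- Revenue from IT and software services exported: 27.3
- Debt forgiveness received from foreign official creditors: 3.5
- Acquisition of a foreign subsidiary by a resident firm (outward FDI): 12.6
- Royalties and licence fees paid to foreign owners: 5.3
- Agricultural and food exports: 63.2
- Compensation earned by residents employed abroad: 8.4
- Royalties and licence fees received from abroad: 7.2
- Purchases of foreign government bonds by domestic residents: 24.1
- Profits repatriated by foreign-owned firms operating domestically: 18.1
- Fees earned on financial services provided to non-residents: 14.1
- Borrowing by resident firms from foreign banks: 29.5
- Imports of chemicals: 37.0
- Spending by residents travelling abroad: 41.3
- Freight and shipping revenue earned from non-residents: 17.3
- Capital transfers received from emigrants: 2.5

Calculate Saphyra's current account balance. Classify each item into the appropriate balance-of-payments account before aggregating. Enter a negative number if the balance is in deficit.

Goods: -37.0 + 63.2 = 26.2
Services: 27.3 - 41.3 - 5.3 + 14.1 + 17.3 + 7.2 = 19.3
Primary income: -18.1 + 8.4 = -9.7
Current account = 26.2 + 19.3 + (-9.7) = 35.8
(Excluded from the current account — capital account: debt forgiveness received from foreign official creditors 3.5, capital transfers received from emigrants 2.5; financial account: acquisition of a foreign subsidiary by a resident firm (outward FDI) 12.6, purchases of foreign government bonds by domestic residents 24.1, borrowing by resident firms from foreign banks 29.5.)

35.8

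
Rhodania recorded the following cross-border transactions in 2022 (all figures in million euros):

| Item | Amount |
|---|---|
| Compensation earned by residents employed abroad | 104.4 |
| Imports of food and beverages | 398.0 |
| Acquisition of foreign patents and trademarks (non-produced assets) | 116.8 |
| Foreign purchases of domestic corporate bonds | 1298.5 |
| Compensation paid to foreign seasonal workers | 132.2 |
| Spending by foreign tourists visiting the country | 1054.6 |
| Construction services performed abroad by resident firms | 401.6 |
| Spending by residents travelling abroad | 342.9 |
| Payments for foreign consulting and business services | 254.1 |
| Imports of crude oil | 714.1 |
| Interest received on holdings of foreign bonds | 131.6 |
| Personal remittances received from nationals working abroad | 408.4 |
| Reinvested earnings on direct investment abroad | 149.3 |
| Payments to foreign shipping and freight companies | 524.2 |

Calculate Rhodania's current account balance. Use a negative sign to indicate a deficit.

-115.6

Goods: -714.1 - 398.0 = -1112.1
Services: -342.9 + 1054.6 - 524.2 - 254.1 + 401.6 = 335.0
Primary income: 131.6 - 132.2 + 149.3 + 104.4 = 253.1
Secondary income: 408.4
Current account = (-1112.1) + 335.0 + 253.1 + 408.4 = -115.6
(Excluded from the current account — capital account: acquisition of foreign patents and trademarks (non-produced assets) 116.8; financial account: foreign purchases of domestic corporate bonds 1298.5.)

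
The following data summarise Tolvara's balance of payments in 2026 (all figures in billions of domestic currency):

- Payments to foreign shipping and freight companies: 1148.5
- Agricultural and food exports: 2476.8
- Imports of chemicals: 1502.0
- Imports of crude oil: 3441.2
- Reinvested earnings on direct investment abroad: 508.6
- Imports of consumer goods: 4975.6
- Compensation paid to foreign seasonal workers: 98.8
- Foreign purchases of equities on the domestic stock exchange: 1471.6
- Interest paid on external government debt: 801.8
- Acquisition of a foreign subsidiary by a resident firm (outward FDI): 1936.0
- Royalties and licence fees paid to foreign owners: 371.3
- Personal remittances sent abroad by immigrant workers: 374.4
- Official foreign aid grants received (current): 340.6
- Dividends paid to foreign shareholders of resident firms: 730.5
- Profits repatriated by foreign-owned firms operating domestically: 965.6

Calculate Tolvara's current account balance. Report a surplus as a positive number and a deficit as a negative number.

-11083.7

Goods: -4975.6 + 2476.8 - 1502.0 - 3441.2 = -7442.0
Services: -1148.5 - 371.3 = -1519.8
Primary income: -965.6 - 98.8 - 730.5 - 801.8 + 508.6 = -2088.1
Secondary income: 340.6 - 374.4 = -33.8
Current account = (-7442.0) + (-1519.8) + (-2088.1) + (-33.8) = -11083.7
(Excluded from the current account — financial account: foreign purchases of equities on the domestic stock exchange 1471.6, acquisition of a foreign subsidiary by a resident firm (outward FDI) 1936.0.)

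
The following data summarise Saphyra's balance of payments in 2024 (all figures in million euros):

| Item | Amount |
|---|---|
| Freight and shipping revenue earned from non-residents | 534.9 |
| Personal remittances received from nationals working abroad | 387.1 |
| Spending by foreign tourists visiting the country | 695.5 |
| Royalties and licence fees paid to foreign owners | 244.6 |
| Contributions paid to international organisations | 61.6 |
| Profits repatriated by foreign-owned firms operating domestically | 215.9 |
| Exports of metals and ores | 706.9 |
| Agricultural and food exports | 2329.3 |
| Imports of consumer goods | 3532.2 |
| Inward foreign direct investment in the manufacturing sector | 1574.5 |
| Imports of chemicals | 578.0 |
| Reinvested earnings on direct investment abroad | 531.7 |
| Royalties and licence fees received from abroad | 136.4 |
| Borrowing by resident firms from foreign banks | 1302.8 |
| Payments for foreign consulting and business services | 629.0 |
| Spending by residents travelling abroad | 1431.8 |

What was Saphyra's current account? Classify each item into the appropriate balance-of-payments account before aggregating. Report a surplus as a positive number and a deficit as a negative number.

-1371.3

Goods: 706.9 - 3532.2 + 2329.3 - 578.0 = -1074.0
Services: -629.0 + 534.9 - 1431.8 + 136.4 - 244.6 + 695.5 = -938.6
Primary income: -215.9 + 531.7 = 315.8
Secondary income: -61.6 + 387.1 = 325.5
Current account = (-1074.0) + (-938.6) + 315.8 + 325.5 = -1371.3
(Excluded from the current account — financial account: inward foreign direct investment in the manufacturing sector 1574.5, borrowing by resident firms from foreign banks 1302.8.)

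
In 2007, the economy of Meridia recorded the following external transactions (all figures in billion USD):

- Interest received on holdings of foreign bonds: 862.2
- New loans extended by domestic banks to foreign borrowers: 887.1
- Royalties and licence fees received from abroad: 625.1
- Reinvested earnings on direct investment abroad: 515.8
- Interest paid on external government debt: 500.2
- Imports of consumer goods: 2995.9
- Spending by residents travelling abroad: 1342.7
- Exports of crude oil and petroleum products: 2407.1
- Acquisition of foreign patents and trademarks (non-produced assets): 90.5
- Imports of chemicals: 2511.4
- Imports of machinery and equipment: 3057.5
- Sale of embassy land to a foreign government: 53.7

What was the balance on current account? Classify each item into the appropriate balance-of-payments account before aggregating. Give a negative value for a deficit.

-5997.5

Goods: -2995.9 - 2511.4 - 3057.5 + 2407.1 = -6157.7
Services: -1342.7 + 625.1 = -717.6
Primary income: 862.2 - 500.2 + 515.8 = 877.8
Current account = (-6157.7) + (-717.6) + 877.8 = -5997.5
(Excluded from the current account — financial account: new loans extended by domestic banks to foreign borrowers 887.1; capital account: acquisition of foreign patents and trademarks (non-produced assets) 90.5, sale of embassy land to a foreign government 53.7.)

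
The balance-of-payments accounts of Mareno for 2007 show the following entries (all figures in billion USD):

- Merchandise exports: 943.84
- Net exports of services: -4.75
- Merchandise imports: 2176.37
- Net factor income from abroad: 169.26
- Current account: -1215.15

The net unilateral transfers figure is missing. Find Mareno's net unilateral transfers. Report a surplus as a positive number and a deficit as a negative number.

-147.13

Current account = goods balance + services balance + net primary income + net secondary income
Sum of the known components = -1068.02
Net unilateral transfers = CA - (known components) = -1215.15 - (-1068.02) = -147.13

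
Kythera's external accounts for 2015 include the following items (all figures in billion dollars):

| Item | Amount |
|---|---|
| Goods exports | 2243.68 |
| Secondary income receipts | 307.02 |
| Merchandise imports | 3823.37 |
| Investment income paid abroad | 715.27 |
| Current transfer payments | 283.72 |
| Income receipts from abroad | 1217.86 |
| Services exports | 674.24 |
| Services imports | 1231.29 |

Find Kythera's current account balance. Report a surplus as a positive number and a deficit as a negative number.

-1610.85

Goods balance = 2243.68 - 3823.37 = -1579.69
Services balance = 674.24 - 1231.29 = -557.05
Trade balance (goods + services) = -1579.69 + (-557.05) = -2136.74
Net primary income = 1217.86 - 715.27 = 502.59
Net secondary income = 307.02 - 283.72 = 23.30
Current account = -2136.74 + 502.59 + 23.30 = -1610.85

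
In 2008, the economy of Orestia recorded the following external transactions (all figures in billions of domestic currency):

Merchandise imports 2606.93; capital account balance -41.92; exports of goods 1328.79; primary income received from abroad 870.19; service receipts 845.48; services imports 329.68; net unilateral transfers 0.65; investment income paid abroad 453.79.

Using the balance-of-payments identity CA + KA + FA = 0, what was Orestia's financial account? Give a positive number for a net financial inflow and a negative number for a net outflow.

Goods balance = 1328.79 - 2606.93 = -1278.14
Services balance = 845.48 - 329.68 = 515.80
Trade balance (goods + services) = -1278.14 + 515.80 = -762.34
Net primary income = 870.19 - 453.79 = 416.40
Net secondary income = 0.65
Current account = -762.34 + 416.40 + 0.65 = -345.29
Financial account = -(-345.29 + (-41.92)) = 387.21

387.21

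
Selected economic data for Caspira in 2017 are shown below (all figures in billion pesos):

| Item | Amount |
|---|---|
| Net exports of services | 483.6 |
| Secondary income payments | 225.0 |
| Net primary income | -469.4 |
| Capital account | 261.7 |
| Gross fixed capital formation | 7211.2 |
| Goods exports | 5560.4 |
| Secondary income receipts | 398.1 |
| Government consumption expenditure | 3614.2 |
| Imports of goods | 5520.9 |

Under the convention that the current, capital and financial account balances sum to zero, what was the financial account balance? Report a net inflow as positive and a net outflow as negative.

-488.5

Goods balance = 5560.4 - 5520.9 = 39.5
Services balance = 483.6
Trade balance (goods + services) = 39.5 + 483.6 = 523.1
Net primary income = -469.4
Net secondary income = 398.1 - 225.0 = 173.1
Current account = 523.1 + (-469.4) + 173.1 = 226.8
Financial account = -(226.8 + 261.7) = -488.5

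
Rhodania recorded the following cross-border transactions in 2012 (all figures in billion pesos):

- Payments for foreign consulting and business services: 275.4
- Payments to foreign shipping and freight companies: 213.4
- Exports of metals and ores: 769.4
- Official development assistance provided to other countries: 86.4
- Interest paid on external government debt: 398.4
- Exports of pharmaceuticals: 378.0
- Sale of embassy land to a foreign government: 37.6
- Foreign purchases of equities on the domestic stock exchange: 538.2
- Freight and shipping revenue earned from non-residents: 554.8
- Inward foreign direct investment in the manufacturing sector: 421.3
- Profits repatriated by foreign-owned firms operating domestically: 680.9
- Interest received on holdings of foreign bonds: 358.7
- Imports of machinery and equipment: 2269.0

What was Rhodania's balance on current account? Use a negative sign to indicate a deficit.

-1862.6

Goods: -2269.0 + 378.0 + 769.4 = -1121.6
Services: -213.4 - 275.4 + 554.8 = 66.0
Primary income: 358.7 - 398.4 - 680.9 = -720.6
Secondary income: -86.4
Current account = (-1121.6) + 66.0 + (-720.6) + (-86.4) = -1862.6
(Excluded from the current account — capital account: sale of embassy land to a foreign government 37.6; financial account: foreign purchases of equities on the domestic stock exchange 538.2, inward foreign direct investment in the manufacturing sector 421.3.)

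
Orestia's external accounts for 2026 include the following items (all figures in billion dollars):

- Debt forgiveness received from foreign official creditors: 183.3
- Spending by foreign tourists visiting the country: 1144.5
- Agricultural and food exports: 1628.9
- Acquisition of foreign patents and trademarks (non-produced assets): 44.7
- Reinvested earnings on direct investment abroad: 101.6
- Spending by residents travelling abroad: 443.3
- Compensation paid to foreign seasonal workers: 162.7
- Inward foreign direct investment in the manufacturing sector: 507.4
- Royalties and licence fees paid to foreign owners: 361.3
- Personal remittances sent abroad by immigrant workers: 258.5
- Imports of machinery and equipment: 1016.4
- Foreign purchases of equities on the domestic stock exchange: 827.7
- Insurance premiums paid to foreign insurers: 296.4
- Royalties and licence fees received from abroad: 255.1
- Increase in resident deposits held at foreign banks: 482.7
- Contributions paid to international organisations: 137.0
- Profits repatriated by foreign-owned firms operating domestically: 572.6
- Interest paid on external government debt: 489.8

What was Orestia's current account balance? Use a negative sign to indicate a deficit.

-607.9

Goods: -1016.4 + 1628.9 = 612.5
Services: 255.1 - 296.4 - 361.3 + 1144.5 - 443.3 = 298.6
Primary income: -572.6 - 162.7 - 489.8 + 101.6 = -1123.5
Secondary income: -137.0 - 258.5 = -395.5
Current account = 612.5 + 298.6 + (-1123.5) + (-395.5) = -607.9
(Excluded from the current account — capital account: debt forgiveness received from foreign official creditors 183.3, acquisition of foreign patents and trademarks (non-produced assets) 44.7; financial account: inward foreign direct investment in the manufacturing sector 507.4, foreign purchases of equities on the domestic stock exchange 827.7, increase in resident deposits held at foreign banks 482.7.)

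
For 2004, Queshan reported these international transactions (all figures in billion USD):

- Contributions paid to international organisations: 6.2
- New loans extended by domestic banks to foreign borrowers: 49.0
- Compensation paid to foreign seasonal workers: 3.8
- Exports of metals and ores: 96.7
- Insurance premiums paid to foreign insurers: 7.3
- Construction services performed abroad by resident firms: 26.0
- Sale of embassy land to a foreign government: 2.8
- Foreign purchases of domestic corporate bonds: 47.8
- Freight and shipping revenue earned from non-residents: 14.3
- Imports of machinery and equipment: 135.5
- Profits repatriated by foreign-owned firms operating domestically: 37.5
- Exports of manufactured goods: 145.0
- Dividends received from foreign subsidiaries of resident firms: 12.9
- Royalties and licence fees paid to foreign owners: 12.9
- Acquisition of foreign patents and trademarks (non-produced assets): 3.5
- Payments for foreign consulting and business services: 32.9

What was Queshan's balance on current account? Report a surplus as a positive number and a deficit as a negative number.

58.8

Goods: 96.7 + 145.0 - 135.5 = 106.2
Services: -12.9 - 32.9 + 14.3 - 7.3 + 26.0 = -12.8
Primary income: -3.8 + 12.9 - 37.5 = -28.4
Secondary income: -6.2
Current account = 106.2 + (-12.8) + (-28.4) + (-6.2) = 58.8
(Excluded from the current account — financial account: new loans extended by domestic banks to foreign borrowers 49.0, foreign purchases of domestic corporate bonds 47.8; capital account: sale of embassy land to a foreign government 2.8, acquisition of foreign patents and trademarks (non-produced assets) 3.5.)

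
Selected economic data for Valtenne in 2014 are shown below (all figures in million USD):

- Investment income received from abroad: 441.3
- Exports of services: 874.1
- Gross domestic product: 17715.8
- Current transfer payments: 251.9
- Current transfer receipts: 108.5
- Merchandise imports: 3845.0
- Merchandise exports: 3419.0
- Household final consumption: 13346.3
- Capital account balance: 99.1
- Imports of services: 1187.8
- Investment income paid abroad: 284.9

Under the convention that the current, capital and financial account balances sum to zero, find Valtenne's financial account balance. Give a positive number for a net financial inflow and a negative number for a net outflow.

Goods balance = 3419.0 - 3845.0 = -426.0
Services balance = 874.1 - 1187.8 = -313.7
Trade balance (goods + services) = -426.0 + (-313.7) = -739.7
Net primary income = 441.3 - 284.9 = 156.4
Net secondary income = 108.5 - 251.9 = -143.4
Current account = -739.7 + 156.4 + (-143.4) = -726.7
Financial account = -(-726.7 + 99.1) = 627.6

627.6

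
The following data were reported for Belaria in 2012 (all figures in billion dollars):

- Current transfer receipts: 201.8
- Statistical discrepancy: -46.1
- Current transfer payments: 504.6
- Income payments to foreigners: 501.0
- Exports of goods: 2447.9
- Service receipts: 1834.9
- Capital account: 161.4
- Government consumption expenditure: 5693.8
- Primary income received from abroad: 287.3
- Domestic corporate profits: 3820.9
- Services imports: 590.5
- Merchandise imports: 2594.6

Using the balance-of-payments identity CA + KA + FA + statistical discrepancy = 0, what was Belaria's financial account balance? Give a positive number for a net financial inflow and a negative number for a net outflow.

-696.5

Goods balance = 2447.9 - 2594.6 = -146.7
Services balance = 1834.9 - 590.5 = 1244.4
Trade balance (goods + services) = -146.7 + 1244.4 = 1097.7
Net primary income = 287.3 - 501.0 = -213.7
Net secondary income = 201.8 - 504.6 = -302.8
Current account = 1097.7 + (-213.7) + (-302.8) = 581.2
Financial account = -(581.2 + 161.4 + (-46.1)) = -696.5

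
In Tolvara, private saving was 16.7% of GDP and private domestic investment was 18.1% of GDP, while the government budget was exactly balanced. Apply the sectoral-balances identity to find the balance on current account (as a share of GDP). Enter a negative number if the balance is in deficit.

-1.4

By the sectoral-balances identity, CA = (S_private - I) + (T - G).
Private balance = 16.7 - 18.1 = -1.4
Government balance (T - G) = 0
CA = -1.4 + -0.0 = -1.4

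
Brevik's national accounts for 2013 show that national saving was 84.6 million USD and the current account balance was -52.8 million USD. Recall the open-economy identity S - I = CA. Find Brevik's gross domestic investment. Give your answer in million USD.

137.4

S - I = CA (net lending to the rest of the world).
I = S - CA = 84.6 - (-52.8) = 137.4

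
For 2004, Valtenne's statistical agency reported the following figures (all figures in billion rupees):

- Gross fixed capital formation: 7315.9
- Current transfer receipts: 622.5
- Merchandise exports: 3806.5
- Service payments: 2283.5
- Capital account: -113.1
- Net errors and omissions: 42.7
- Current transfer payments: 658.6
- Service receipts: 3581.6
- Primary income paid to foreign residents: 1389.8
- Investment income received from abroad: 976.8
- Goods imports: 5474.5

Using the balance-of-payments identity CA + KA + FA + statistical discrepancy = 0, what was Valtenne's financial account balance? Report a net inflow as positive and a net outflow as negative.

889.4

Goods balance = 3806.5 - 5474.5 = -1668.0
Services balance = 3581.6 - 2283.5 = 1298.1
Trade balance (goods + services) = -1668.0 + 1298.1 = -369.9
Net primary income = 976.8 - 1389.8 = -413.0
Net secondary income = 622.5 - 658.6 = -36.1
Current account = -369.9 + (-413.0) + (-36.1) = -819.0
Financial account = -(-819.0 + (-113.1) + 42.7) = 889.4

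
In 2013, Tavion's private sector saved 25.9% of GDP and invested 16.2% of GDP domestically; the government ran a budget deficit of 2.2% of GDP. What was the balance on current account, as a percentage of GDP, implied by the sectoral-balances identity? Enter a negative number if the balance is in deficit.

7.5

By the sectoral-balances identity, CA = (S_private - I) + (T - G).
Private balance = 25.9 - 16.2 = 9.7
Government balance (T - G) = -2.2
CA = 9.7 + (-2.2) = 7.5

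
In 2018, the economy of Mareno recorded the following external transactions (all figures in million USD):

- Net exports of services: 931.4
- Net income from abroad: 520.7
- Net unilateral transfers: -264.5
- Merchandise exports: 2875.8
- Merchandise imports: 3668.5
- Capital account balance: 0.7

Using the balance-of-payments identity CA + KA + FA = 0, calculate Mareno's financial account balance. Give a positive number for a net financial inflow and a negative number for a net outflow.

Goods balance = 2875.8 - 3668.5 = -792.7
Services balance = 931.4
Trade balance (goods + services) = -792.7 + 931.4 = 138.7
Net primary income = 520.7
Net secondary income = -264.5
Current account = 138.7 + 520.7 + (-264.5) = 394.9
Financial account = -(394.9 + 0.7) = -395.6

-395.6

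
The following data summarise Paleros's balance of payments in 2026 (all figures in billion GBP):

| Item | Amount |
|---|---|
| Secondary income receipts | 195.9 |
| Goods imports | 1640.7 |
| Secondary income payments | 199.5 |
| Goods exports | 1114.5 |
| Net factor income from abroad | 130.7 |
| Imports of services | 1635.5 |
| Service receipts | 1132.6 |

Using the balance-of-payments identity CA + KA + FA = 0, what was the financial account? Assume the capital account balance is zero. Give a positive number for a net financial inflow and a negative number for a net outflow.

Goods balance = 1114.5 - 1640.7 = -526.2
Services balance = 1132.6 - 1635.5 = -502.9
Trade balance (goods + services) = -526.2 + (-502.9) = -1029.1
Net primary income = 130.7
Net secondary income = 195.9 - 199.5 = -3.6
Current account = -1029.1 + 130.7 + (-3.6) = -902.0
Financial account = -(-902.0) = 902.0

902.0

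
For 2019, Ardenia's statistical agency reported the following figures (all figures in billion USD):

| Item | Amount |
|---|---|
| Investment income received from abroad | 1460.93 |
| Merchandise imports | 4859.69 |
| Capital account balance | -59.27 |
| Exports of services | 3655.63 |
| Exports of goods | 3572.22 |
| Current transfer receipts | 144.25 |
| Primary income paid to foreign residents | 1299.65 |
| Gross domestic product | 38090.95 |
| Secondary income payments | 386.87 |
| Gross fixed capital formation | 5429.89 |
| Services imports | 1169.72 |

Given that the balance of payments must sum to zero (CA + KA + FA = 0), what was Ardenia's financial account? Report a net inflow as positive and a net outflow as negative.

Goods balance = 3572.22 - 4859.69 = -1287.47
Services balance = 3655.63 - 1169.72 = 2485.91
Trade balance (goods + services) = -1287.47 + 2485.91 = 1198.44
Net primary income = 1460.93 - 1299.65 = 161.28
Net secondary income = 144.25 - 386.87 = -242.62
Current account = 1198.44 + 161.28 + (-242.62) = 1117.10
Financial account = -(1117.10 + (-59.27)) = -1057.83

-1057.83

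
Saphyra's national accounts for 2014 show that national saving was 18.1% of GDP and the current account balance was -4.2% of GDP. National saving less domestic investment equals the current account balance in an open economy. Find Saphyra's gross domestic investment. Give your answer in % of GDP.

S - I = CA (net lending to the rest of the world).
I = S - CA = 18.1 - (-4.2) = 22.3

22.3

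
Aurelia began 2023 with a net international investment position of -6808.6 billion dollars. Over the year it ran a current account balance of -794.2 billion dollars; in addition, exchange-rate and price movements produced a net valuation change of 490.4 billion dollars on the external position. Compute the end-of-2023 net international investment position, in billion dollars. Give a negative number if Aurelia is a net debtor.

-7112.4

Change in NIIP = current account + net valuation change = -794.2 + 490.4 = -303.8
End-of-year NIIP = -6808.6 + (-303.8) = -7112.4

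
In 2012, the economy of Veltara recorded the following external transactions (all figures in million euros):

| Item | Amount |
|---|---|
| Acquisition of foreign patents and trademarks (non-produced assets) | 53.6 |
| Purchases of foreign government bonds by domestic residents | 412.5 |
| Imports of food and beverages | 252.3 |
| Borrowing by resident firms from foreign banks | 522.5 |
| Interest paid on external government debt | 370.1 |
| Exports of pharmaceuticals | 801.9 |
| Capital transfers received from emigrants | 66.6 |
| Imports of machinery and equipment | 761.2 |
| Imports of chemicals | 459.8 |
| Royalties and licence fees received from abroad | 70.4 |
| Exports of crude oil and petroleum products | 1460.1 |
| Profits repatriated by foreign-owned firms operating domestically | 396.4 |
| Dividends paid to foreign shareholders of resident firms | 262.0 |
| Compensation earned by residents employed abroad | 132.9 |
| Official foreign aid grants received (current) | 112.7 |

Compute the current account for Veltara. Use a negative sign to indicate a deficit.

76.2

Goods: -459.8 - 252.3 + 801.9 - 761.2 + 1460.1 = 788.7
Services: 70.4
Primary income: -262.0 - 370.1 - 396.4 + 132.9 = -895.6
Secondary income: 112.7
Current account = 788.7 + 70.4 + (-895.6) + 112.7 = 76.2
(Excluded from the current account — capital account: acquisition of foreign patents and trademarks (non-produced assets) 53.6, capital transfers received from emigrants 66.6; financial account: purchases of foreign government bonds by domestic residents 412.5, borrowing by resident firms from foreign banks 522.5.)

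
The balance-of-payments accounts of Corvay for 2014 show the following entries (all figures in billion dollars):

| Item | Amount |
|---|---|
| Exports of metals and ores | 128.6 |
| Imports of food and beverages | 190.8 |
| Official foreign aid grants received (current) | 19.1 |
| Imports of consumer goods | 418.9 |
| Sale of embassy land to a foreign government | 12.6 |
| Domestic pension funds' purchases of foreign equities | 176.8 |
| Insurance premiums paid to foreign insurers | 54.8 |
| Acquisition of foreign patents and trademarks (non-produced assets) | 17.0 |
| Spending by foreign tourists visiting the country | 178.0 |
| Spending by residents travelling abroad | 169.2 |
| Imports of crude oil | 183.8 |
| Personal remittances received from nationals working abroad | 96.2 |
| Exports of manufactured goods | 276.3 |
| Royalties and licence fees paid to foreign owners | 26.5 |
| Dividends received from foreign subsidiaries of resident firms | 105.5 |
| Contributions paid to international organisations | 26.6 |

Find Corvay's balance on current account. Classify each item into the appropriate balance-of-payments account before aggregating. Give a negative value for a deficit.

Goods: -183.8 + 128.6 - 418.9 - 190.8 + 276.3 = -388.6
Services: -26.5 - 54.8 + 178.0 - 169.2 = -72.5
Primary income: 105.5
Secondary income: 19.1 - 26.6 + 96.2 = 88.7
Current account = (-388.6) + (-72.5) + 105.5 + 88.7 = -266.9
(Excluded from the current account — capital account: sale of embassy land to a foreign government 12.6, acquisition of foreign patents and trademarks (non-produced assets) 17.0; financial account: domestic pension funds' purchases of foreign equities 176.8.)

-266.9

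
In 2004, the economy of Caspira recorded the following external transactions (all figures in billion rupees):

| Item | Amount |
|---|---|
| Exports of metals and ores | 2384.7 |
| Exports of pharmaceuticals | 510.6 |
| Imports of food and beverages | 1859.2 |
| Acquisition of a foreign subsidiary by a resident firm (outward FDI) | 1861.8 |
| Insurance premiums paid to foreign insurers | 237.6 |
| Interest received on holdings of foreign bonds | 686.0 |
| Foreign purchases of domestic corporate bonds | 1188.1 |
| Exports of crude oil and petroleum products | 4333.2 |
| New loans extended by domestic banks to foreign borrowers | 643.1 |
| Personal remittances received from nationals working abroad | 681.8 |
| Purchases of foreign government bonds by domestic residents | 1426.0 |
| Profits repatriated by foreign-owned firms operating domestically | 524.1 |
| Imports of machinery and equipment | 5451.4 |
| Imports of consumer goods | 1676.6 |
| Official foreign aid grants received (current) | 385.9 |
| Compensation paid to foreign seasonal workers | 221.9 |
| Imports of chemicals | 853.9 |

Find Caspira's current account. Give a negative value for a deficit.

Goods: -853.9 - 1859.2 - 5451.4 + 510.6 - 1676.6 + 2384.7 + 4333.2 = -2612.6
Services: -237.6
Primary income: -524.1 - 221.9 + 686.0 = -60.0
Secondary income: 681.8 + 385.9 = 1067.7
Current account = (-2612.6) + (-237.6) + (-60.0) + 1067.7 = -1842.5
(Excluded from the current account — financial account: acquisition of a foreign subsidiary by a resident firm (outward FDI) 1861.8, foreign purchases of domestic corporate bonds 1188.1, new loans extended by domestic banks to foreign borrowers 643.1, purchases of foreign government bonds by domestic residents 1426.0.)

-1842.5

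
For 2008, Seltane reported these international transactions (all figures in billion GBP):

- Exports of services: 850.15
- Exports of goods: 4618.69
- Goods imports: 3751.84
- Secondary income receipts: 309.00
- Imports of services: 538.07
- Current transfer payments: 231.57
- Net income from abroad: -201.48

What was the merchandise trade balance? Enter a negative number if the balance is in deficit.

Goods balance = 4618.69 - 3751.84 = 866.85

866.85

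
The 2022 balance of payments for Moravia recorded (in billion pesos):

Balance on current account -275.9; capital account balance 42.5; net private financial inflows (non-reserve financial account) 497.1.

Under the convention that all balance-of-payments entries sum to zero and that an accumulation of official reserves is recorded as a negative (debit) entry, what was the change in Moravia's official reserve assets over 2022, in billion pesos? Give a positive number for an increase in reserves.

263.7

Official reserve transactions balance = -((-275.9) + 42.5 + 497.1) = -263.7
An accumulation of reserves is recorded as a debit (negative entry), so the change in the stock of reserves is the negative of that balance.
Change in official reserves = -(-263.7) = 263.7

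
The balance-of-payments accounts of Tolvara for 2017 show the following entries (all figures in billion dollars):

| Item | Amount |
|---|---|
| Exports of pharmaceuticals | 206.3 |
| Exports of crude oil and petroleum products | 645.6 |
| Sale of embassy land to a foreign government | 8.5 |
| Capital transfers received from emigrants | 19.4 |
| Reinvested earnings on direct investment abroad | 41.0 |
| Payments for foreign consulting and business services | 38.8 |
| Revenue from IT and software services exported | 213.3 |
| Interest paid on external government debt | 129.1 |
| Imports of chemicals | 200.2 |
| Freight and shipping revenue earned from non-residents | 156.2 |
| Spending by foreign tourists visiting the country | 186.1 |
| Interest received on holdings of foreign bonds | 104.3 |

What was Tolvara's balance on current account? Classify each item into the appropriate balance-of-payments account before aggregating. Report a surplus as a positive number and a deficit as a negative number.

Goods: -200.2 + 645.6 + 206.3 = 651.7
Services: -38.8 + 213.3 + 186.1 + 156.2 = 516.8
Primary income: 104.3 + 41.0 - 129.1 = 16.2
Current account = 651.7 + 516.8 + 16.2 = 1184.7
(Excluded from the current account — capital account: sale of embassy land to a foreign government 8.5, capital transfers received from emigrants 19.4.)

1184.7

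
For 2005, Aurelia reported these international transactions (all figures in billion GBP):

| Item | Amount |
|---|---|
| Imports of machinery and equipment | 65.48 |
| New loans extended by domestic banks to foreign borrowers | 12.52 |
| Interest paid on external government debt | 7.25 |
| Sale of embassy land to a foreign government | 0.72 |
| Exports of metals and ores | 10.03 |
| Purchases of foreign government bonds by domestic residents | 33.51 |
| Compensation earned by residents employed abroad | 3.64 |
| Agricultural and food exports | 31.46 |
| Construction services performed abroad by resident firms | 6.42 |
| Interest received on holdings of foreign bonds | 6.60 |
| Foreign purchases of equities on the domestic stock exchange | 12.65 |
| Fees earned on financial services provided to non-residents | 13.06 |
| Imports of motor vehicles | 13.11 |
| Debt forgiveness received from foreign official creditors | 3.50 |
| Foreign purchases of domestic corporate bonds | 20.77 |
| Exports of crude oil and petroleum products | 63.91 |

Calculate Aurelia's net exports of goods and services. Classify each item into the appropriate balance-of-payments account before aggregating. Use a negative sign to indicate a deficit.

Goods: 10.03 + 63.91 + 31.46 - 65.48 - 13.11 = 26.81
Services: 6.42 + 13.06 = 19.48
Trade balance = 26.81 + 19.48 = 46.29
(Excluded from the trade balance — financial account: new loans extended by domestic banks to foreign borrowers 12.52, purchases of foreign government bonds by domestic residents 33.51, foreign purchases of equities on the domestic stock exchange 12.65, foreign purchases of domestic corporate bonds 20.77; primary income: interest paid on external government debt 7.25, compensation earned by residents employed abroad 3.64, interest received on holdings of foreign bonds 6.60; capital account: sale of embassy land to a foreign government 0.72, debt forgiveness received from foreign official creditors 3.50.)

46.29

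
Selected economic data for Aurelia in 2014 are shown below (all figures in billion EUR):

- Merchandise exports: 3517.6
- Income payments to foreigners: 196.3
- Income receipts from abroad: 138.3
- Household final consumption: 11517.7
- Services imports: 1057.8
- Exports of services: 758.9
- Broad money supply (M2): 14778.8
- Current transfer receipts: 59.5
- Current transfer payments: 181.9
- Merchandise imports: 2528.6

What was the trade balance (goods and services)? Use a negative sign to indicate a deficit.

Goods balance = 3517.6 - 2528.6 = 989.0
Services balance = 758.9 - 1057.8 = -298.9
Trade balance (goods + services) = 989.0 + (-298.9) = 690.1

690.1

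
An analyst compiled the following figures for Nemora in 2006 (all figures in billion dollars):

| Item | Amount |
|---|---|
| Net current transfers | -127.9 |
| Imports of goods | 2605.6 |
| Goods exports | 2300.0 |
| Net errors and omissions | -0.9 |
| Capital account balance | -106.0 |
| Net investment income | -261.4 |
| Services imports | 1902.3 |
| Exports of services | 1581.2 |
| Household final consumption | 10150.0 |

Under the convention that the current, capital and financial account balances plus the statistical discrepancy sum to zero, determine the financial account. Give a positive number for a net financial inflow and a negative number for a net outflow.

1122.9

Goods balance = 2300.0 - 2605.6 = -305.6
Services balance = 1581.2 - 1902.3 = -321.1
Trade balance (goods + services) = -305.6 + (-321.1) = -626.7
Net primary income = -261.4
Net secondary income = -127.9
Current account = -626.7 + (-261.4) + (-127.9) = -1016.0
Financial account = -(-1016.0 + (-106.0) + (-0.9)) = 1122.9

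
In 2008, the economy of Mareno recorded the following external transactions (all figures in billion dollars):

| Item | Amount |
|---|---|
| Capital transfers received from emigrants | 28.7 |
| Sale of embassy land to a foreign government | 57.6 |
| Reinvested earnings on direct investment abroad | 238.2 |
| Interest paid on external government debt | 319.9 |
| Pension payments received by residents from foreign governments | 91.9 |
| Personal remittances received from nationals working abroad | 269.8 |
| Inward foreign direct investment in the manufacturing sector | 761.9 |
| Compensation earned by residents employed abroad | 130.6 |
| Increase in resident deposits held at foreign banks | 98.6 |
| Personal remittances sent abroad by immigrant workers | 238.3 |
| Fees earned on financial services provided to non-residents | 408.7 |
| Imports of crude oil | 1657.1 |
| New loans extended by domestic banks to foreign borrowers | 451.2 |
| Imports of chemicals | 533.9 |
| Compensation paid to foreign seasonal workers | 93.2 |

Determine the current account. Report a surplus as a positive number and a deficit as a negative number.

-1703.2

Goods: -533.9 - 1657.1 = -2191.0
Services: 408.7
Primary income: 130.6 - 319.9 + 238.2 - 93.2 = -44.3
Secondary income: -238.3 + 91.9 + 269.8 = 123.4
Current account = (-2191.0) + 408.7 + (-44.3) + 123.4 = -1703.2
(Excluded from the current account — capital account: capital transfers received from emigrants 28.7, sale of embassy land to a foreign government 57.6; financial account: inward foreign direct investment in the manufacturing sector 761.9, increase in resident deposits held at foreign banks 98.6, new loans extended by domestic banks to foreign borrowers 451.2.)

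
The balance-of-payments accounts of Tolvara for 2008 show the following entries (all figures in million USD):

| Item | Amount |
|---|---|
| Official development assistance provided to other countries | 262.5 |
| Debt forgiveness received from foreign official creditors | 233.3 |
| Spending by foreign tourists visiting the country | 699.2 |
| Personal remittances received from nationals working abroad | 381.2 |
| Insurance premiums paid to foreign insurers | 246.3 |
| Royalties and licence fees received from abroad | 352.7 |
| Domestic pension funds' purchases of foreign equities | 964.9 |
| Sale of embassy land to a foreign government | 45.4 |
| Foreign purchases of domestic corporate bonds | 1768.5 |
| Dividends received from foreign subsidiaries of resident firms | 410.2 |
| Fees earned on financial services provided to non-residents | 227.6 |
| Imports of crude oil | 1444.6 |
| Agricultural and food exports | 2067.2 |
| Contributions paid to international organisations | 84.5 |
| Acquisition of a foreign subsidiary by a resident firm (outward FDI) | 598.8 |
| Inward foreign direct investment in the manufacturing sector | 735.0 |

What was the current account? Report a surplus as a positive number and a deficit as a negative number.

Goods: -1444.6 + 2067.2 = 622.6
Services: 352.7 + 227.6 - 246.3 + 699.2 = 1033.2
Primary income: 410.2
Secondary income: -84.5 - 262.5 + 381.2 = 34.2
Current account = 622.6 + 1033.2 + 410.2 + 34.2 = 2100.2
(Excluded from the current account — capital account: debt forgiveness received from foreign official creditors 233.3, sale of embassy land to a foreign government 45.4; financial account: domestic pension funds' purchases of foreign equities 964.9, foreign purchases of domestic corporate bonds 1768.5, acquisition of a foreign subsidiary by a resident firm (outward FDI) 598.8, inward foreign direct investment in the manufacturing sector 735.0.)

2100.2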